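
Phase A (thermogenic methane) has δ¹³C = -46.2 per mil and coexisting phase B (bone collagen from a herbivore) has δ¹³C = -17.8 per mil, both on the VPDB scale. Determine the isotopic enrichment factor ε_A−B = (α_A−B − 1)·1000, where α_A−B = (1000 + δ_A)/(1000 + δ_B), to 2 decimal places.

α_A−B = (1000 + -46.2) / (1000 + -17.8) = 953.8 / 982.2 = 0.971085
ε_A−B = (0.971085 − 1) × 1000 = -28.915 per mil
(The approximation ε ≈ δ_A − δ_B would give -28.4 per mil.)

-28.91 per mil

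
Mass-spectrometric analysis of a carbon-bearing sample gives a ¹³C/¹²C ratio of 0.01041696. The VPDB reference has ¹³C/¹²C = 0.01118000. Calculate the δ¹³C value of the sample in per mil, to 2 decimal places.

-68.25 per mil

δ¹³C = (R_sample / R_standard − 1) × 1000
R_sample / R_standard = 0.01041696 / 0.01118000 = 0.931750
δ¹³C = (0.931750 − 1) × 1000 = -68.250 per mil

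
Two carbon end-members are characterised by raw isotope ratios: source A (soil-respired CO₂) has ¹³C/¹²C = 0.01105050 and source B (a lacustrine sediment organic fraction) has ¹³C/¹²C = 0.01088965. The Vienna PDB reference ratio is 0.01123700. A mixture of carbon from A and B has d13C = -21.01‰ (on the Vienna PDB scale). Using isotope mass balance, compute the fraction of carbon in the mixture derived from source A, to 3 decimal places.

δ_A = (0.01105050/0.01123700 − 1)×1000 = (0.983403 − 1)×1000 = -16.597‰
δ_B = (0.01088965/0.01123700 − 1)×1000 = (0.969089 − 1)×1000 = -30.911‰
f_A = (δ_mix − δ_B)/(δ_A − δ_B) = (-21.01 − (-30.911))/(-16.597 − (-30.911))
f_A = 9.901 / 14.314 = 0.6917

0.692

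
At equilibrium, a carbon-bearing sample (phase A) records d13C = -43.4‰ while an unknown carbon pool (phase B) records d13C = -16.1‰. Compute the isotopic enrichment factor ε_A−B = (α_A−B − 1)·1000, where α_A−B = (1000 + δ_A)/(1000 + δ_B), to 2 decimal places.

α_A−B = (1000 + -43.4) / (1000 + -16.1) = 956.6 / 983.9 = 0.972253
ε_A−B = (0.972253 − 1) × 1000 = -27.747‰
(The approximation ε ≈ δ_A − δ_B would give -27.3‰.)

-27.75‰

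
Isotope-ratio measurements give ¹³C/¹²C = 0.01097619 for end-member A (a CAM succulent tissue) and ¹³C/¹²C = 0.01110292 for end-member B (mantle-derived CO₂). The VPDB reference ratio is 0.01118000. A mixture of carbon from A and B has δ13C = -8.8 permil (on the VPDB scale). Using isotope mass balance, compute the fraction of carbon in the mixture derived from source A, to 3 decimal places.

0.168

δ_A = (0.01097619/0.01118000 − 1)×1000 = (0.981770 − 1)×1000 = -18.230 permil
δ_B = (0.01110292/0.01118000 − 1)×1000 = (0.993106 − 1)×1000 = -6.894 permil
f_A = (δ_mix − δ_B)/(δ_A − δ_B) = (-8.8 − (-6.894))/(-18.230 − (-6.894))
f_A = -1.906 / -11.335 = 0.1681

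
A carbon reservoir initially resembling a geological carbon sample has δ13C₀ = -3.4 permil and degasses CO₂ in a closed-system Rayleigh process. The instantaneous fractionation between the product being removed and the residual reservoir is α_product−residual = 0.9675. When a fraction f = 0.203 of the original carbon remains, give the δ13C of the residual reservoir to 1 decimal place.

49.6 permil

Rayleigh residual: δ_res = (δ₀ + 1000)·f^(α−1) − 1000
α − 1 = -0.03250
f^(α−1) = 0.203^(-0.03250) = 1.053189
δ_res = (-3.4 + 1000) × 1.053189 − 1000 = 1049.608 − 1000 = 49.61 permil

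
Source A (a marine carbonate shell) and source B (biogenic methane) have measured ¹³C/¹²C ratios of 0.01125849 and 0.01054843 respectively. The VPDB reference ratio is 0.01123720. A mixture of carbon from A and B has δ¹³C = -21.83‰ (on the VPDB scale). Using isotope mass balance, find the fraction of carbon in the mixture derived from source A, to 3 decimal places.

0.625

δ_A = (0.01125849/0.01123720 − 1)×1000 = (1.001895 − 1)×1000 = 1.895‰
δ_B = (0.01054843/0.01123720 − 1)×1000 = (0.938706 − 1)×1000 = -61.294‰
f_A = (δ_mix − δ_B)/(δ_A − δ_B) = (-21.83 − (-61.294))/(1.895 − (-61.294))
f_A = 39.464 / 63.188 = 0.6245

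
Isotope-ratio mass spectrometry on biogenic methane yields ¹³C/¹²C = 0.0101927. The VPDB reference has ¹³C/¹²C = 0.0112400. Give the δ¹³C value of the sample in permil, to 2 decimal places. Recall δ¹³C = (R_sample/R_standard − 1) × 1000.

-93.18 permil

δ¹³C = (R_sample / R_standard − 1) × 1000
R_sample / R_standard = 0.0101927 / 0.0112400 = 0.906824
δ¹³C = (0.906824 − 1) × 1000 = -93.176 permil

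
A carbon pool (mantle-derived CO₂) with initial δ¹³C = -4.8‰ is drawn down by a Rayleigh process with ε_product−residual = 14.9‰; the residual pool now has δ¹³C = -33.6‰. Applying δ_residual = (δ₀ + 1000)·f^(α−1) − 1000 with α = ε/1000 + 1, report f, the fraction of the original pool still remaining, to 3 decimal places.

0.139

α − 1 = ε/1000 = 0.0149
(δ_res + 1000)/(δ₀ + 1000) = (-33.6 + 1000)/(-4.8 + 1000) = 966.4/995.2 = 0.971061
f = 0.971061^(1/0.0149) = exp(ln(0.971061)/0.0149) = exp(-0.02937/0.0149)
f = exp(-1.9709) = 0.1393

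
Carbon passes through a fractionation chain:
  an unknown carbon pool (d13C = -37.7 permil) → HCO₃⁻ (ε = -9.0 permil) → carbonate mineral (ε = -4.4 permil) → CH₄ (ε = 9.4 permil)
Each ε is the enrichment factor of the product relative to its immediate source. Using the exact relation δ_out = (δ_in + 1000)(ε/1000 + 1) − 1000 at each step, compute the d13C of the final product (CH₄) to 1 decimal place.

-41.6 permil

step 1: δ = (-37.70 + 1000)·(-9.0/1000 + 1) − 1000 = -46.36 permil
step 2: δ = (-46.36 + 1000)·(-4.4/1000 + 1) − 1000 = -50.56 permil
step 3: δ = (-50.56 + 1000)·(9.4/1000 + 1) − 1000 = -41.63 permil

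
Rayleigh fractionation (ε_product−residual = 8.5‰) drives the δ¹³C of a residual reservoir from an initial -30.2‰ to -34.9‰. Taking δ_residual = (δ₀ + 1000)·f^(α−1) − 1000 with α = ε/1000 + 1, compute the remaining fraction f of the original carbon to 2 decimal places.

0.56

α − 1 = ε/1000 = 0.0085
(δ_res + 1000)/(δ₀ + 1000) = (-34.9 + 1000)/(-30.2 + 1000) = 965.1/969.8 = 0.995154
f = 0.995154^(1/0.0085) = exp(ln(0.995154)/0.0085) = exp(-0.00486/0.0085)
f = exp(-0.5715) = 0.5647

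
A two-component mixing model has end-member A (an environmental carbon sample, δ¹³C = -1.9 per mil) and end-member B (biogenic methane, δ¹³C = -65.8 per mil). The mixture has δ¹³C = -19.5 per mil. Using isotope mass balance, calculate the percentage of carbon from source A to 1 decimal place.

δ_mix = f_A·δ_A + (1 − f_A)·δ_B  ⇒  f_A = (δ_mix − δ_B)/(δ_A − δ_B)
f_A = (-19.5 − (-65.8)) / (-1.9 − (-65.8))
f_A = 46.3 / 63.9 = 0.7246

72.5%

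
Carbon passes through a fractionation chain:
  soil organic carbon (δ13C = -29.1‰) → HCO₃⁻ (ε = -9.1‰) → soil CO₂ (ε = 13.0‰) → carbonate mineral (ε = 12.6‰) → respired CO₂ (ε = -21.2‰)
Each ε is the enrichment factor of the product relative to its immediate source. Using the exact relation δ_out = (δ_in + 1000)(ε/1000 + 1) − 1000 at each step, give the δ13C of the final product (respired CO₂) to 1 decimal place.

-34.1‰

step 1: δ = (-29.10 + 1000)·(-9.1/1000 + 1) − 1000 = -37.94‰
step 2: δ = (-37.94 + 1000)·(13.0/1000 + 1) − 1000 = -25.43‰
step 3: δ = (-25.43 + 1000)·(12.6/1000 + 1) − 1000 = -13.15‰
step 4: δ = (-13.15 + 1000)·(-21.2/1000 + 1) − 1000 = -34.07‰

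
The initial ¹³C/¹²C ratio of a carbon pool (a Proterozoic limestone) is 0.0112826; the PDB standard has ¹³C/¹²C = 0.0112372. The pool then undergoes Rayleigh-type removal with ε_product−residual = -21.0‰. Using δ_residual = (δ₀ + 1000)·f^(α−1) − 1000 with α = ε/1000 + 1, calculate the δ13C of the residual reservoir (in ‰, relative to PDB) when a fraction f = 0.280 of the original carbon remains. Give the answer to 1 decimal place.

31.2‰

δ₀ = (0.0112826/0.0112372 − 1)×1000 = (1.004040 − 1)×1000 = 4.040‰
α − 1 = ε/1000 = -0.0210
f^(α−1) = 0.280^(-0.0210) = 1.027093
δ_res = (4.040 + 1000) × 1.027093 − 1000 = 1031.242 − 1000 = 31.24‰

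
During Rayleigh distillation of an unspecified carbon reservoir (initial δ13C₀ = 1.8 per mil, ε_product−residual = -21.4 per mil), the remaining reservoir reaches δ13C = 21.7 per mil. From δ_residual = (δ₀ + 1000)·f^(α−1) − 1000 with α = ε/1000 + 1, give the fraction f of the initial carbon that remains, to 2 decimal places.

α − 1 = ε/1000 = -0.0214
(δ_res + 1000)/(δ₀ + 1000) = (21.7 + 1000)/(1.8 + 1000) = 1021.7/1001.8 = 1.019864
f = 1.019864^(1/-0.0214) = exp(ln(1.019864)/-0.0214) = exp(0.01967/-0.0214)
f = exp(-0.9191) = 0.3989

0.40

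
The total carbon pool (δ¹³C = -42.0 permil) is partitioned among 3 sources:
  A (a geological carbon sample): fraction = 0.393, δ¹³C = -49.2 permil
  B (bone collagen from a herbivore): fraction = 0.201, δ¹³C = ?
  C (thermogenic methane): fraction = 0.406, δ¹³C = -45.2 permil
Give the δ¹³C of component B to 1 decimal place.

Isotope mass balance: δ_bulk = Σ fᵢ·δᵢ.
-42.0 = 0.393×(-49.2) + 0.201×δ_B + 0.406×(-45.2)
0.201·δ_B = -42.0 − (-37.687) = -4.313
δ_B = -4.313 / 0.201 = -21.46 permil

-21.5 permil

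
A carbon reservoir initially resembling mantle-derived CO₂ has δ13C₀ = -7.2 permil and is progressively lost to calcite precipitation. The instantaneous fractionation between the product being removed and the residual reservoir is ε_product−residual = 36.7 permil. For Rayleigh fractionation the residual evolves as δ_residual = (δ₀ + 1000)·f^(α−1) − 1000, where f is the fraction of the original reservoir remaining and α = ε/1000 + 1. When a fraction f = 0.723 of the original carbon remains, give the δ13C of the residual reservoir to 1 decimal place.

Rayleigh residual: δ_res = (δ₀ + 1000)·f^(α−1) − 1000
α = ε/1000 + 1 = 1.03670, so α − 1 = 0.03670
f^(α−1) = 0.723^(0.03670) = 0.988167
δ_res = (-7.2 + 1000) × 0.988167 − 1000 = 981.052 − 1000 = -18.95 permil

-18.9 permil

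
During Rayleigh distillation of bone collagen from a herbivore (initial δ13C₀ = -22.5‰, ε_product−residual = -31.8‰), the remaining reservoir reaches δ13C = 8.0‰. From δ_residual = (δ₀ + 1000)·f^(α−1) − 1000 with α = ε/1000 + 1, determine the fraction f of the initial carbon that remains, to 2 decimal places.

0.38

α − 1 = ε/1000 = -0.0318
(δ_res + 1000)/(δ₀ + 1000) = (8.0 + 1000)/(-22.5 + 1000) = 1008.0/977.5 = 1.031202
f = 1.031202^(1/-0.0318) = exp(ln(1.031202)/-0.0318) = exp(0.03073/-0.0318)
f = exp(-0.9662) = 0.3805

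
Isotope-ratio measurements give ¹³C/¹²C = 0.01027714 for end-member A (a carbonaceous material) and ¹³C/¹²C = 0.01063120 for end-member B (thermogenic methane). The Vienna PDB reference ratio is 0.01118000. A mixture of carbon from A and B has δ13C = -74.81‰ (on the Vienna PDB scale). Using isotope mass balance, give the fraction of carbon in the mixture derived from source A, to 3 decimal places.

δ_A = (0.01027714/0.01118000 − 1)×1000 = (0.919243 − 1)×1000 = -80.757‰
δ_B = (0.01063120/0.01118000 − 1)×1000 = (0.950912 − 1)×1000 = -49.088‰
f_A = (δ_mix − δ_B)/(δ_A − δ_B) = (-74.81 − (-49.088))/(-80.757 − (-49.088))
f_A = -25.722 / -31.669 = 0.8122

0.812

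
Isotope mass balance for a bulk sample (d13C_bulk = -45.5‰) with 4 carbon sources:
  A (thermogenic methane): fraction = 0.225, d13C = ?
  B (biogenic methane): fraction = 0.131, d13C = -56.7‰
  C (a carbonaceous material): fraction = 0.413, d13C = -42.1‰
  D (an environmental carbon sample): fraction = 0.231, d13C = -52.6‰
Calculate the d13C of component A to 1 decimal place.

-37.9‰

Isotope mass balance: δ_bulk = Σ fᵢ·δᵢ.
-45.5 = 0.225×δ_A + 0.131×(-56.7) + 0.413×(-42.1) + 0.231×(-52.6)
0.225·δ_A = -45.5 − (-36.966) = -8.534
δ_A = -8.534 / 0.225 = -37.93‰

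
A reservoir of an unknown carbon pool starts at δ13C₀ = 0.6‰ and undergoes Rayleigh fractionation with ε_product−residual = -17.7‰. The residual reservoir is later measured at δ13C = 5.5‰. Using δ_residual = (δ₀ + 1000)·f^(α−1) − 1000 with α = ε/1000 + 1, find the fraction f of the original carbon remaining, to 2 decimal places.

α − 1 = ε/1000 = -0.0177
(δ_res + 1000)/(δ₀ + 1000) = (5.5 + 1000)/(0.6 + 1000) = 1005.5/1000.6 = 1.004897
f = 1.004897^(1/-0.0177) = exp(ln(1.004897)/-0.0177) = exp(0.00489/-0.0177)
f = exp(-0.2760) = 0.7588

0.76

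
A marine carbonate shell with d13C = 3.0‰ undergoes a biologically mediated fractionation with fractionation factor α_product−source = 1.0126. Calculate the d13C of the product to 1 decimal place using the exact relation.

δ_product = (δ_source + 1000)·α − 1000
δ_product = (3.0 + 1000) × 1.0126 − 1000
δ_product = 1015.638 − 1000 = 15.64‰

15.6‰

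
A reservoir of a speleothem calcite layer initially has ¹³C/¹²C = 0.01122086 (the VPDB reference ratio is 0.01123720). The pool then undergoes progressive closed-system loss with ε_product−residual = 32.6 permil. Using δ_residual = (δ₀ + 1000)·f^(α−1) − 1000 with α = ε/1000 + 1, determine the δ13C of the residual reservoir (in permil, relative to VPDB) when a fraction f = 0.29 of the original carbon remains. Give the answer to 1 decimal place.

-40.9 permil

δ₀ = (0.01122086/0.01123720 − 1)×1000 = (0.998546 − 1)×1000 = -1.454 permil
α − 1 = ε/1000 = 0.0326
f^(α−1) = 0.29^(0.0326) = 0.960449
δ_res = (-1.454 + 1000) × 0.960449 − 1000 = 959.052 − 1000 = -40.95 permil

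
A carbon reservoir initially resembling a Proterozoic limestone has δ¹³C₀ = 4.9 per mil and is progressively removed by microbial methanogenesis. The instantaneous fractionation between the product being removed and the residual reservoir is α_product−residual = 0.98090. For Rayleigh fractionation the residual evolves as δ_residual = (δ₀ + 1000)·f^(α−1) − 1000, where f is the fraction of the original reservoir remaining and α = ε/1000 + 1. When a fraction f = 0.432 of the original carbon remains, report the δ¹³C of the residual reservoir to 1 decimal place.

21.1 per mil

Rayleigh residual: δ_res = (δ₀ + 1000)·f^(α−1) − 1000
α − 1 = -0.01910
f^(α−1) = 0.432^(-0.01910) = 1.016160
δ_res = (4.9 + 1000) × 1.016160 − 1000 = 1021.140 − 1000 = 21.14 per mil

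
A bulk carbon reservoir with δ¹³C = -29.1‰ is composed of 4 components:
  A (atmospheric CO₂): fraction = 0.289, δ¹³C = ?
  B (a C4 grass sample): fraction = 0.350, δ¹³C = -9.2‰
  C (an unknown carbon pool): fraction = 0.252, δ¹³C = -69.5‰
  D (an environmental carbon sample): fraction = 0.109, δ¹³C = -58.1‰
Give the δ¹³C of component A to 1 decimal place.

-7.0‰

Isotope mass balance: δ_bulk = Σ fᵢ·δᵢ.
-29.1 = 0.289×δ_A + 0.350×(-9.2) + 0.252×(-69.5) + 0.109×(-58.1)
0.289·δ_A = -29.1 − (-27.067) = -2.033
δ_A = -2.033 / 0.289 = -7.03‰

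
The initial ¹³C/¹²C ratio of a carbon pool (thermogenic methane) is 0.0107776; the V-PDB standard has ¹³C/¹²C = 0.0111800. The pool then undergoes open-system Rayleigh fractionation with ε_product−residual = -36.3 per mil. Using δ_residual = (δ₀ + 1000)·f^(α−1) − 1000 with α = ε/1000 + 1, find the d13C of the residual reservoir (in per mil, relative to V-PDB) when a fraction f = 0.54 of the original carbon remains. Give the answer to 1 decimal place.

δ₀ = (0.0107776/0.0111800 − 1)×1000 = (0.964007 − 1)×1000 = -35.993 per mil
α − 1 = ε/1000 = -0.0363
f^(α−1) = 0.54^(-0.0363) = 1.022620
δ_res = (-35.993 + 1000) × 1.022620 − 1000 = 985.813 − 1000 = -14.19 per mil

-14.2 per mil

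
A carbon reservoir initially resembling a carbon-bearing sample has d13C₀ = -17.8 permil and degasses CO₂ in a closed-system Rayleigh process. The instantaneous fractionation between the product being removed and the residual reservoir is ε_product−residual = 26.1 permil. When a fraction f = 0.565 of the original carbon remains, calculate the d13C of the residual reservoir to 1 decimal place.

-32.3 permil

Rayleigh residual: δ_res = (δ₀ + 1000)·f^(α−1) − 1000
α = ε/1000 + 1 = 1.02610, so α − 1 = 0.02610
f^(α−1) = 0.565^(0.02610) = 0.985209
δ_res = (-17.8 + 1000) × 0.985209 − 1000 = 967.672 − 1000 = -32.33 permil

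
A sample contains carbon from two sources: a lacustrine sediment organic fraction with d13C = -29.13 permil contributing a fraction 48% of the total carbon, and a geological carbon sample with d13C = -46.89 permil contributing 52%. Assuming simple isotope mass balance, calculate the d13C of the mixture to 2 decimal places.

δ_mix = f_A·δ_A + f_B·δ_B
δ_mix = 0.48 × (-29.13) + 0.52 × (-46.89)
δ_mix = -13.982 + -24.383 = -38.365 permil

-38.37 permil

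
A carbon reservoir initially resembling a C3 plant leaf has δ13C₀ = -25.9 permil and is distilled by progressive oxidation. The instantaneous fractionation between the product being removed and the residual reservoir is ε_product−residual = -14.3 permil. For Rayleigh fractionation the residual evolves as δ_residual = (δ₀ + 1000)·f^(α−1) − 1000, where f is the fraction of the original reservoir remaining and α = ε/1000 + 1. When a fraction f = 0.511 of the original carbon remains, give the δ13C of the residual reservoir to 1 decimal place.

Rayleigh residual: δ_res = (δ₀ + 1000)·f^(α−1) − 1000
α = ε/1000 + 1 = 0.98570, so α − 1 = -0.01430
f^(α−1) = 0.511^(-0.01430) = 1.009647
δ_res = (-25.9 + 1000) × 1.009647 − 1000 = 983.497 − 1000 = -16.50 permil

-16.5 permil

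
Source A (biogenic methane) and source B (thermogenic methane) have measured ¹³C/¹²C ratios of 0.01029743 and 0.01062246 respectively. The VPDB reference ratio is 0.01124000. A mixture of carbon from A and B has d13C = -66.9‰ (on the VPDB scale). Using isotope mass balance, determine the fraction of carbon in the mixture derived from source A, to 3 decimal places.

δ_A = (0.01029743/0.01124000 − 1)×1000 = (0.916141 − 1)×1000 = -83.859‰
δ_B = (0.01062246/0.01124000 − 1)×1000 = (0.945059 − 1)×1000 = -54.941‰
f_A = (δ_mix − δ_B)/(δ_A − δ_B) = (-66.9 − (-54.941))/(-83.859 − (-54.941))
f_A = -11.959 / -28.917 = 0.4135

0.414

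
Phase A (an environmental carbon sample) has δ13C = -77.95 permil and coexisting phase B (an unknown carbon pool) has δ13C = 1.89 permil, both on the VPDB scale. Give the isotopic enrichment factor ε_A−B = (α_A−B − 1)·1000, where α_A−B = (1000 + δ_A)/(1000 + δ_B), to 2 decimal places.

-79.69 permil

α_A−B = (1000 + -77.95) / (1000 + 1.89) = 922.05 / 1001.89 = 0.920311
ε_A−B = (0.920311 − 1) × 1000 = -79.689 permil
(The approximation ε ≈ δ_A − δ_B would give -79.84 permil.)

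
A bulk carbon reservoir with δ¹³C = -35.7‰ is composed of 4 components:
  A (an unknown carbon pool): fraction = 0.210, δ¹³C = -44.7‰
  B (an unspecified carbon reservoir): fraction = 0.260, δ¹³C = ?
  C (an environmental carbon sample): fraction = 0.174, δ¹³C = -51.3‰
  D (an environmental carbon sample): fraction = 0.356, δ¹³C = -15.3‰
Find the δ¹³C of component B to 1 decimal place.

Isotope mass balance: δ_bulk = Σ fᵢ·δᵢ.
-35.7 = 0.210×(-44.7) + 0.260×δ_B + 0.174×(-51.3) + 0.356×(-15.3)
0.260·δ_B = -35.7 − (-23.760) = -11.940
δ_B = -11.940 / 0.260 = -45.92‰

-45.9‰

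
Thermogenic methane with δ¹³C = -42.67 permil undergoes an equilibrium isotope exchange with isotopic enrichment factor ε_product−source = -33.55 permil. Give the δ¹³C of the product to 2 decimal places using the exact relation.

To first order, δ_product ≈ δ_source + ε = -76.22 permil.
Exactly, δ_product = (δ_source + 1000)·(ε/1000 + 1) − 1000.
δ_product = (-42.67 + 1000) × (-33.55/1000 + 1) − 1000
δ_product = -74.788 permil

-74.79 permil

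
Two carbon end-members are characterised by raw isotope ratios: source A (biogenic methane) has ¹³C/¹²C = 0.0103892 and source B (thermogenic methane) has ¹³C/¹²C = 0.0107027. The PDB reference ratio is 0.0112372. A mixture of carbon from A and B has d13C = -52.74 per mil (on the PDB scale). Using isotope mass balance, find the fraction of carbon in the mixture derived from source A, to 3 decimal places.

0.185

δ_A = (0.0103892/0.0112372 − 1)×1000 = (0.924536 − 1)×1000 = -75.464 per mil
δ_B = (0.0107027/0.0112372 − 1)×1000 = (0.952435 − 1)×1000 = -47.565 per mil
f_A = (δ_mix − δ_B)/(δ_A − δ_B) = (-52.74 − (-47.565))/(-75.464 − (-47.565))
f_A = -5.175 / -27.898 = 0.1855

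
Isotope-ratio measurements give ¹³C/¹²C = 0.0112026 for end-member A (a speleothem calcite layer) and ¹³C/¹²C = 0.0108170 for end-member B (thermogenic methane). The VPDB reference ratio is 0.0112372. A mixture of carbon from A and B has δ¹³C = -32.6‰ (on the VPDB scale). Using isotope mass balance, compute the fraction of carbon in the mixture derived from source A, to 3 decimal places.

0.140

δ_A = (0.0112026/0.0112372 − 1)×1000 = (0.996921 − 1)×1000 = -3.079‰
δ_B = (0.0108170/0.0112372 − 1)×1000 = (0.962606 − 1)×1000 = -37.394‰
f_A = (δ_mix − δ_B)/(δ_A − δ_B) = (-32.6 − (-37.394))/(-3.079 − (-37.394))
f_A = 4.794 / 34.315 = 0.1397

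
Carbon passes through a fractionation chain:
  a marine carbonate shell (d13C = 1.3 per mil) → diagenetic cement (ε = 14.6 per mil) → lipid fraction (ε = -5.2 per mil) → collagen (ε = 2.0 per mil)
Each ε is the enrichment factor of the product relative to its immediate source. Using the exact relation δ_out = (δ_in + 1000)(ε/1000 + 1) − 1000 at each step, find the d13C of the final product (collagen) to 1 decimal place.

step 1: δ = (1.30 + 1000)·(14.6/1000 + 1) − 1000 = 15.92 per mil
step 2: δ = (15.92 + 1000)·(-5.2/1000 + 1) − 1000 = 10.64 per mil
step 3: δ = (10.64 + 1000)·(2.0/1000 + 1) − 1000 = 12.66 per mil

12.7 per mil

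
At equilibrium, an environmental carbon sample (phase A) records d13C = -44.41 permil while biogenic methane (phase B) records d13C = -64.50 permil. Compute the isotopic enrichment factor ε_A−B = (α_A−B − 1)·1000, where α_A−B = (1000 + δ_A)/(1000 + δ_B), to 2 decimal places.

α_A−B = (1000 + -44.41) / (1000 + -64.50) = 955.59 / 935.50 = 1.021475
ε_A−B = (1.021475 − 1) × 1000 = 21.475 permil
(The approximation ε ≈ δ_A − δ_B would give 20.09 permil.)

21.48 permil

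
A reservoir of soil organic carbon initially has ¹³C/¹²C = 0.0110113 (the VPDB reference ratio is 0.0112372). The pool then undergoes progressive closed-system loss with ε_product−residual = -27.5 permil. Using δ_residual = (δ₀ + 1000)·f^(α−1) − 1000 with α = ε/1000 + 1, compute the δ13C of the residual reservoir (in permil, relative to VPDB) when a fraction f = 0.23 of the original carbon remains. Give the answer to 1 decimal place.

20.3 permil

δ₀ = (0.0110113/0.0112372 − 1)×1000 = (0.979897 − 1)×1000 = -20.103 permil
α − 1 = ε/1000 = -0.0275
f^(α−1) = 0.23^(-0.0275) = 1.041244
δ_res = (-20.103 + 1000) × 1.041244 − 1000 = 1020.312 − 1000 = 20.31 permil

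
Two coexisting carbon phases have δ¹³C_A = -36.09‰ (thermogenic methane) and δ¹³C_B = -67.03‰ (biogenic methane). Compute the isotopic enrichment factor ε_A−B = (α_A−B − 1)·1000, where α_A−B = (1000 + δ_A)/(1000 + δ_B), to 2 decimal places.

α_A−B = (1000 + -36.09) / (1000 + -67.03) = 963.91 / 932.97 = 1.033163
ε_A−B = (1.033163 − 1) × 1000 = 33.163‰
(The approximation ε ≈ δ_A − δ_B would give 30.94‰.)

33.16‰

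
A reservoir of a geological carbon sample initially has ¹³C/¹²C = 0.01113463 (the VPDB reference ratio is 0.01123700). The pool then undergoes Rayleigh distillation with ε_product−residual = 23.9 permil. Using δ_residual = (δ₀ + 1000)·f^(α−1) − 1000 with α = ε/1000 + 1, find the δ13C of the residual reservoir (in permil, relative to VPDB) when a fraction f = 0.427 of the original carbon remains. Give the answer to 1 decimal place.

δ₀ = (0.01113463/0.01123700 − 1)×1000 = (0.990890 − 1)×1000 = -9.110 permil
α − 1 = ε/1000 = 0.0239
f^(α−1) = 0.427^(0.0239) = 0.979867
δ_res = (-9.110 + 1000) × 0.979867 − 1000 = 970.941 − 1000 = -29.06 permil

-29.1 permil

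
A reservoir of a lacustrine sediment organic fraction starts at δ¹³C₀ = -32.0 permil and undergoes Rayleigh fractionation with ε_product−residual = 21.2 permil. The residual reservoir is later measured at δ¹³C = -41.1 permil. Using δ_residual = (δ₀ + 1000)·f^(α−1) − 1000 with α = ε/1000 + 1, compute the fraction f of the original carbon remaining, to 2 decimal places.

0.64

α − 1 = ε/1000 = 0.0212
(δ_res + 1000)/(δ₀ + 1000) = (-41.1 + 1000)/(-32.0 + 1000) = 958.9/968.0 = 0.990599
f = 0.990599^(1/0.0212) = exp(ln(0.990599)/0.0212) = exp(-0.00945/0.0212)
f = exp(-0.4455) = 0.6405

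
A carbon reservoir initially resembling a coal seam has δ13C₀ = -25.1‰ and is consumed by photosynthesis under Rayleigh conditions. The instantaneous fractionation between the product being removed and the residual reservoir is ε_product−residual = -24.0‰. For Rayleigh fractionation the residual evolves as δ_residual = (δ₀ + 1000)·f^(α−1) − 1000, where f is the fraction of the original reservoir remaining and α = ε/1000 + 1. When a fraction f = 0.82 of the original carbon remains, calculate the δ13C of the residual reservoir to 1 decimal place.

Rayleigh residual: δ_res = (δ₀ + 1000)·f^(α−1) − 1000
α = ε/1000 + 1 = 0.97600, so α − 1 = -0.02400
f^(α−1) = 0.82^(-0.02400) = 1.004774
δ_res = (-25.1 + 1000) × 1.004774 − 1000 = 979.554 − 1000 = -20.45‰

-20.4‰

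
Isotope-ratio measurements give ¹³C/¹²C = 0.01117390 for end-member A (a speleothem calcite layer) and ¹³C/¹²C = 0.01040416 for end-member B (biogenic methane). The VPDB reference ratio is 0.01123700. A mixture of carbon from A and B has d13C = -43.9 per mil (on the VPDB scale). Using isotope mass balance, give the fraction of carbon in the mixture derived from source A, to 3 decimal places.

0.441

δ_A = (0.01117390/0.01123700 − 1)×1000 = (0.994385 − 1)×1000 = -5.615 per mil
δ_B = (0.01040416/0.01123700 − 1)×1000 = (0.925884 − 1)×1000 = -74.116 per mil
f_A = (δ_mix − δ_B)/(δ_A − δ_B) = (-43.9 − (-74.116))/(-5.615 − (-74.116))
f_A = 30.216 / 68.500 = 0.4411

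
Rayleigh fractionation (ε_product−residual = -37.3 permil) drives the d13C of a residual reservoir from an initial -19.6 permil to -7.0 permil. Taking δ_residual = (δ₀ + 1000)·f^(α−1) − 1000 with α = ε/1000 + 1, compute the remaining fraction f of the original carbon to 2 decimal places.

α − 1 = ε/1000 = -0.0373
(δ_res + 1000)/(δ₀ + 1000) = (-7.0 + 1000)/(-19.6 + 1000) = 993.0/980.4 = 1.012852
f = 1.012852^(1/-0.0373) = exp(ln(1.012852)/-0.0373) = exp(0.01277/-0.0373)
f = exp(-0.3424) = 0.7101

0.71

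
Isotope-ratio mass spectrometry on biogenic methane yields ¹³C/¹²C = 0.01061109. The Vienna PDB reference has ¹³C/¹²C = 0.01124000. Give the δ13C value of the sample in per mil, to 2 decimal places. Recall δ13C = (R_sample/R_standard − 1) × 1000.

δ13C = (R_sample / R_standard − 1) × 1000
R_sample / R_standard = 0.01061109 / 0.01124000 = 0.944047
δ13C = (0.944047 − 1) × 1000 = -55.953 per mil

-55.95 per mil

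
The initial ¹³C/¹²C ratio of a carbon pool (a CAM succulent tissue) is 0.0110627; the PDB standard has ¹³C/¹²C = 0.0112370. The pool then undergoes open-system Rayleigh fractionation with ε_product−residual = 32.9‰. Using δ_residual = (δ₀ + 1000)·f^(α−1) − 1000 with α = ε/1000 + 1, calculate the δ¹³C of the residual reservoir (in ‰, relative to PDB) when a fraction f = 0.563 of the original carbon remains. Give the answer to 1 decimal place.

δ₀ = (0.0110627/0.0112370 − 1)×1000 = (0.984489 − 1)×1000 = -15.511‰
α − 1 = ε/1000 = 0.0329
f^(α−1) = 0.563^(0.0329) = 0.981277
δ_res = (-15.511 + 1000) × 0.981277 − 1000 = 966.056 − 1000 = -33.94‰

-33.9‰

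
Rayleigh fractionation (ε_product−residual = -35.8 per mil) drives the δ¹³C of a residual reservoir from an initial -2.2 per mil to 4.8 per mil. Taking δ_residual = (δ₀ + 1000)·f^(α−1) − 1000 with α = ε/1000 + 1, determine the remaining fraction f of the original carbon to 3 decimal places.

0.823

α − 1 = ε/1000 = -0.0358
(δ_res + 1000)/(δ₀ + 1000) = (4.8 + 1000)/(-2.2 + 1000) = 1004.8/997.8 = 1.007015
f = 1.007015^(1/-0.0358) = exp(ln(1.007015)/-0.0358) = exp(0.00699/-0.0358)
f = exp(-0.1953) = 0.8226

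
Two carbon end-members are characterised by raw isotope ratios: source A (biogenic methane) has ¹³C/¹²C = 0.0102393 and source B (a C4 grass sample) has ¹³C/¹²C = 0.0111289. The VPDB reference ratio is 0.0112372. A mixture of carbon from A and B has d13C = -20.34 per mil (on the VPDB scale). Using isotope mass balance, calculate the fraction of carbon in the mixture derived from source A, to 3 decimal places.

δ_A = (0.0102393/0.0112372 − 1)×1000 = (0.911197 − 1)×1000 = -88.803 per mil
δ_B = (0.0111289/0.0112372 − 1)×1000 = (0.990362 − 1)×1000 = -9.638 per mil
f_A = (δ_mix − δ_B)/(δ_A − δ_B) = (-20.34 − (-9.638))/(-88.803 − (-9.638))
f_A = -10.702 / -79.166 = 0.1352

0.135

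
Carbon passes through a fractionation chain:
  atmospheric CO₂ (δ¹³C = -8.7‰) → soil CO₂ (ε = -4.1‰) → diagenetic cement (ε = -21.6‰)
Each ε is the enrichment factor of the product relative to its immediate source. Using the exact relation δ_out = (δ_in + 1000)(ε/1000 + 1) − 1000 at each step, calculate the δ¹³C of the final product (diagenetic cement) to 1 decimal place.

-34.1‰

step 1: δ = (-8.70 + 1000)·(-4.1/1000 + 1) − 1000 = -12.76‰
step 2: δ = (-12.76 + 1000)·(-21.6/1000 + 1) − 1000 = -34.09‰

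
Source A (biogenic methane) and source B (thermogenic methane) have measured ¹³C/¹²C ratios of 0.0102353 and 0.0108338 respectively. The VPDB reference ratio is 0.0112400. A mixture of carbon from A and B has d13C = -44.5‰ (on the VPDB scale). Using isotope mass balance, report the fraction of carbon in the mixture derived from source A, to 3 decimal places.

δ_A = (0.0102353/0.0112400 − 1)×1000 = (0.910614 − 1)×1000 = -89.386‰
δ_B = (0.0108338/0.0112400 − 1)×1000 = (0.963861 − 1)×1000 = -36.139‰
f_A = (δ_mix − δ_B)/(δ_A − δ_B) = (-44.5 − (-36.139))/(-89.386 − (-36.139))
f_A = -8.361 / -53.247 = 0.1570

0.157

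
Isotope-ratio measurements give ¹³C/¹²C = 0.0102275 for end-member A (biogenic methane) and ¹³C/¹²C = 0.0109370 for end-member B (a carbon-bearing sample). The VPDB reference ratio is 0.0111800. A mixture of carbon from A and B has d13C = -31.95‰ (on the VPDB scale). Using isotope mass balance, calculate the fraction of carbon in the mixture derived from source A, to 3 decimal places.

0.161

δ_A = (0.0102275/0.0111800 − 1)×1000 = (0.914803 − 1)×1000 = -85.197‰
δ_B = (0.0109370/0.0111800 − 1)×1000 = (0.978265 − 1)×1000 = -21.735‰
f_A = (δ_mix − δ_B)/(δ_A − δ_B) = (-31.95 − (-21.735))/(-85.197 − (-21.735))
f_A = -10.215 / -63.462 = 0.1610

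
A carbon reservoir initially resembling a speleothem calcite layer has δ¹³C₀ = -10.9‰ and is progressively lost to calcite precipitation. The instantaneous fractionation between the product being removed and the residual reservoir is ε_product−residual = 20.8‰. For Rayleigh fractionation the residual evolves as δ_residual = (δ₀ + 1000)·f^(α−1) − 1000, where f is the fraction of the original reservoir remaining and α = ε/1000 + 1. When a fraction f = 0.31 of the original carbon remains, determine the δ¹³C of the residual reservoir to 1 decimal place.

Rayleigh residual: δ_res = (δ₀ + 1000)·f^(α−1) − 1000
α = ε/1000 + 1 = 1.02080, so α − 1 = 0.02080
f^(α−1) = 0.31^(0.02080) = 0.975934
δ_res = (-10.9 + 1000) × 0.975934 − 1000 = 965.296 − 1000 = -34.70‰

-34.7‰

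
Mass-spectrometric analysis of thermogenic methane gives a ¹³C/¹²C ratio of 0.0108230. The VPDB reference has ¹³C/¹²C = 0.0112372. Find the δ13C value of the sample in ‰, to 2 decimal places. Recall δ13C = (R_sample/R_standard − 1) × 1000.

-36.86‰

δ13C = (R_sample / R_standard − 1) × 1000
R_sample / R_standard = 0.0108230 / 0.0112372 = 0.963140
δ13C = (0.963140 − 1) × 1000 = -36.860‰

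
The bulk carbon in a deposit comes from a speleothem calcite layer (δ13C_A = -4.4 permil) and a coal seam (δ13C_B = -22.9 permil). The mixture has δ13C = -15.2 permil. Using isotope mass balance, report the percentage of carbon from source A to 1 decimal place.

δ_mix = f_A·δ_A + (1 − f_A)·δ_B  ⇒  f_A = (δ_mix − δ_B)/(δ_A − δ_B)
f_A = (-15.2 − (-22.9)) / (-4.4 − (-22.9))
f_A = 7.7 / 18.5 = 0.4162

41.6%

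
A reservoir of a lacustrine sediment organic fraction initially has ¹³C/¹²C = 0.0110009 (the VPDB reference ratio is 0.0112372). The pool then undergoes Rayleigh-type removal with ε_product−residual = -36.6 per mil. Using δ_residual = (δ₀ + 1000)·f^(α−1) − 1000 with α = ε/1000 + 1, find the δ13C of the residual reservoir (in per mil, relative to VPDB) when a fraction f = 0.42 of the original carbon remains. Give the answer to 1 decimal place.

10.6 per mil

δ₀ = (0.0110009/0.0112372 − 1)×1000 = (0.978972 − 1)×1000 = -21.028 per mil
α − 1 = ε/1000 = -0.0366
f^(α−1) = 0.42^(-0.0366) = 1.032260
δ_res = (-21.028 + 1000) × 1.032260 − 1000 = 1010.553 − 1000 = 10.55 per mil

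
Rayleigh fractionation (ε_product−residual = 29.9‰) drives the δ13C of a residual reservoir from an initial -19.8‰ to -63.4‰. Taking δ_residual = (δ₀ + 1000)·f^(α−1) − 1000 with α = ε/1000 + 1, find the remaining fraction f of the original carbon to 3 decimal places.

0.218

α − 1 = ε/1000 = 0.0299
(δ_res + 1000)/(δ₀ + 1000) = (-63.4 + 1000)/(-19.8 + 1000) = 936.6/980.2 = 0.955519
f = 0.955519^(1/0.0299) = exp(ln(0.955519)/0.0299) = exp(-0.04550/0.0299)
f = exp(-1.5218) = 0.2183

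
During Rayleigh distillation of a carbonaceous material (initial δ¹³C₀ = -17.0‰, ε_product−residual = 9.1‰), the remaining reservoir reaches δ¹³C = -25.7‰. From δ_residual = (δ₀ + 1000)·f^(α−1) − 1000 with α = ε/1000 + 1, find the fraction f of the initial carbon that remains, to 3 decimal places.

α − 1 = ε/1000 = 0.0091
(δ_res + 1000)/(δ₀ + 1000) = (-25.7 + 1000)/(-17.0 + 1000) = 974.3/983.0 = 0.991150
f = 0.991150^(1/0.0091) = exp(ln(0.991150)/0.0091) = exp(-0.00889/0.0091)
f = exp(-0.9769) = 0.3765

0.376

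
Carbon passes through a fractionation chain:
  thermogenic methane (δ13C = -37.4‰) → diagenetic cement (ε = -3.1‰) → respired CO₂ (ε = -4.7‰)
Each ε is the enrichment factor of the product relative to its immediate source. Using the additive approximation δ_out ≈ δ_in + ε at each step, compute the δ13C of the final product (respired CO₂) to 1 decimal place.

-45.2‰

step 1: δ ≈ -37.4 + (-3.1) = -40.5‰
step 2: δ ≈ -40.5 + (-4.7) = -45.2‰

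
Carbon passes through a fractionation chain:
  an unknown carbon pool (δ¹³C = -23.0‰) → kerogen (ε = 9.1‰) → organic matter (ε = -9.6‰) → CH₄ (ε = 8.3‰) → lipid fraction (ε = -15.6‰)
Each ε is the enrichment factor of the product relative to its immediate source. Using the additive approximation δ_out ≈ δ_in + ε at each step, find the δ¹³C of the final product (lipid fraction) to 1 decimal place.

-30.8‰

step 1: δ ≈ -23.0 + (9.1) = -13.9‰
step 2: δ ≈ -13.9 + (-9.6) = -23.5‰
step 3: δ ≈ -23.5 + (8.3) = -15.2‰
step 4: δ ≈ -15.2 + (-15.6) = -30.8‰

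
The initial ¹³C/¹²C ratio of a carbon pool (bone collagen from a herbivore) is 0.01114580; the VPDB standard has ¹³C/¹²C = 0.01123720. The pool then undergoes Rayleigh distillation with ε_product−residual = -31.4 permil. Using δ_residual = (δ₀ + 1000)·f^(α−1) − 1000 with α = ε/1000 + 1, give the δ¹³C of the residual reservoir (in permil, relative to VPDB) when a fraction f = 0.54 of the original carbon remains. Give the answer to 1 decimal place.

11.2 permil

δ₀ = (0.01114580/0.01123720 − 1)×1000 = (0.991866 − 1)×1000 = -8.134 permil
α − 1 = ε/1000 = -0.0314
f^(α−1) = 0.54^(-0.0314) = 1.019537
δ_res = (-8.134 + 1000) × 1.019537 − 1000 = 1011.244 − 1000 = 11.24 permil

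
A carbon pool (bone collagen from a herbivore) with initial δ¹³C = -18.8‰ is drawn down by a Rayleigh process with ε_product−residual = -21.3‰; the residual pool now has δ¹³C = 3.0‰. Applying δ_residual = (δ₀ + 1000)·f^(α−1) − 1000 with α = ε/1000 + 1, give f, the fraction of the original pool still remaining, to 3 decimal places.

0.356

α − 1 = ε/1000 = -0.0213
(δ_res + 1000)/(δ₀ + 1000) = (3.0 + 1000)/(-18.8 + 1000) = 1003.0/981.2 = 1.022218
f = 1.022218^(1/-0.0213) = exp(ln(1.022218)/-0.0213) = exp(0.02197/-0.0213)
f = exp(-1.0317) = 0.3564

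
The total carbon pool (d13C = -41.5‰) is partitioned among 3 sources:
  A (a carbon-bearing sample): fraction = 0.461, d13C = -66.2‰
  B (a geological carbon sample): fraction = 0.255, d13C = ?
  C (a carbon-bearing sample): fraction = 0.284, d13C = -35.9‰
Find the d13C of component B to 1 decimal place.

Isotope mass balance: δ_bulk = Σ fᵢ·δᵢ.
-41.5 = 0.461×(-66.2) + 0.255×δ_B + 0.284×(-35.9)
0.255·δ_B = -41.5 − (-40.714) = -0.786
δ_B = -0.786 / 0.255 = -3.08‰

-3.1‰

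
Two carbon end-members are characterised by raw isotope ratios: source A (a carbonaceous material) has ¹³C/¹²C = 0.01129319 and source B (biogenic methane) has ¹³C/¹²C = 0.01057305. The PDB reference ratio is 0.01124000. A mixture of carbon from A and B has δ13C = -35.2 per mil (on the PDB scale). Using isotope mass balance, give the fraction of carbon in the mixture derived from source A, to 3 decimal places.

0.377

δ_A = (0.01129319/0.01124000 − 1)×1000 = (1.004732 − 1)×1000 = 4.732 per mil
δ_B = (0.01057305/0.01124000 − 1)×1000 = (0.940663 − 1)×1000 = -59.337 per mil
f_A = (δ_mix − δ_B)/(δ_A − δ_B) = (-35.2 − (-59.337))/(4.732 − (-59.337))
f_A = 24.137 / 64.069 = 0.3767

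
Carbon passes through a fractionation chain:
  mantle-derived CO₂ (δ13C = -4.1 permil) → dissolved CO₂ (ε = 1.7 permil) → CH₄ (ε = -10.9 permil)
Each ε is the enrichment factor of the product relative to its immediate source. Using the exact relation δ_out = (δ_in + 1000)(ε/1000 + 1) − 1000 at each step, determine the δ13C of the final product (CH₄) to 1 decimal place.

step 1: δ = (-4.10 + 1000)·(1.7/1000 + 1) − 1000 = -2.41 permil
step 2: δ = (-2.41 + 1000)·(-10.9/1000 + 1) − 1000 = -13.28 permil

-13.3 permil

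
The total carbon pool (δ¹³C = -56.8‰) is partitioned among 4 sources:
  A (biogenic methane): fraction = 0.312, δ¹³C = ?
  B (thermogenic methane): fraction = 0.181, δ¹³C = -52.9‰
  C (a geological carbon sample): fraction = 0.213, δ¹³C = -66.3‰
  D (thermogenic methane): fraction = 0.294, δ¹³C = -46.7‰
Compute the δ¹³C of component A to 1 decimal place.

Isotope mass balance: δ_bulk = Σ fᵢ·δᵢ.
-56.8 = 0.312×δ_A + 0.181×(-52.9) + 0.213×(-66.3) + 0.294×(-46.7)
0.312·δ_A = -56.8 − (-37.427) = -19.373
δ_A = -19.373 / 0.312 = -62.09‰

-62.1‰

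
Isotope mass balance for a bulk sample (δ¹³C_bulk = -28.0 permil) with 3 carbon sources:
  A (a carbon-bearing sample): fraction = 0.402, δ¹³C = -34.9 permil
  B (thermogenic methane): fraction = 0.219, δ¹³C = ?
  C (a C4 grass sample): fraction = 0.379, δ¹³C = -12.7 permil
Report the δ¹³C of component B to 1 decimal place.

-41.8 permil

Isotope mass balance: δ_bulk = Σ fᵢ·δᵢ.
-28.0 = 0.402×(-34.9) + 0.219×δ_B + 0.379×(-12.7)
0.219·δ_B = -28.0 − (-18.843) = -9.157
δ_B = -9.157 / 0.219 = -41.81 permil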